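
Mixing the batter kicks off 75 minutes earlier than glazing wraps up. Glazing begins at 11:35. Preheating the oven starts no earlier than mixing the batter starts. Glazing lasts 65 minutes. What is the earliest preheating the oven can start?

11:25

Glazing ends at 11:35 + 65 min = 12:40.
Mixing the batter starts at 12:40 − 75 min = 11:25.
Preheating the oven is bounded by mixing the batter, so the earliest it can start is 11:25.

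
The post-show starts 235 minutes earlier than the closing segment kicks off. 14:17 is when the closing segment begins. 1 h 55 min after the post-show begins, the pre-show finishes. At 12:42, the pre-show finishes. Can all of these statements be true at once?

No

The post-show starts at 14:17 − 235 min = 10:22.
The pre-show ends at 10:22 + 115 min = 12:17.
But the pre-show is also said to end at 12:42 — a 25-minute conflict.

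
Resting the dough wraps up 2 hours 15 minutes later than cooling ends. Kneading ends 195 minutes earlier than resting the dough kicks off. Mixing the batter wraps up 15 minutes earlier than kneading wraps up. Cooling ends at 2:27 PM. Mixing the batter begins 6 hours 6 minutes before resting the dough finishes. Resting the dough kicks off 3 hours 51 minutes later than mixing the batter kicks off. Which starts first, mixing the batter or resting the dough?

Resting the dough ends at 2:27 PM + 135 min = 4:42 PM.
Mixing the batter starts at 4:42 PM − 366 min = 10:36 AM.
Resting the dough starts at 10:36 AM + 231 min = 2:27 PM.
Mixing the batter starts at 10:36 AM and resting the dough starts at 2:27 PM, so mixing the batter is first.

mixing the batter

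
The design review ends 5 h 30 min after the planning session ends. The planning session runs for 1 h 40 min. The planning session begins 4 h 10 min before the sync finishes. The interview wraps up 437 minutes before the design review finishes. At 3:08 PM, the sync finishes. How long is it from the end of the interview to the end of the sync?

4 hours 17 minutes

The planning session starts at 3:08 PM − 250 min = 10:58 AM.
The planning session ends at 10:58 AM + 100 min = 12:38 PM.
The design review ends at 12:38 PM + 330 min = 6:08 PM.
The interview ends at 6:08 PM − 437 min = 10:51 AM.
From 10:51 AM to 3:08 PM is 4 hours 17 minutes.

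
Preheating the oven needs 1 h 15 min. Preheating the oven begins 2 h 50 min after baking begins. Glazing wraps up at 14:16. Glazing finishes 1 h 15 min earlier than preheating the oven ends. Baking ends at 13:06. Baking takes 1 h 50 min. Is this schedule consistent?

Baking starts at 13:06 − 110 min = 11:16.
Preheating the oven starts at 11:16 + 170 min = 14:06.
Preheating the oven ends at 14:06 + 75 min = 15:21.
Glazing ends at 15:21 − 75 min = 14:06.
But glazing is also said to end at 14:16 — a 10-minute conflict.

No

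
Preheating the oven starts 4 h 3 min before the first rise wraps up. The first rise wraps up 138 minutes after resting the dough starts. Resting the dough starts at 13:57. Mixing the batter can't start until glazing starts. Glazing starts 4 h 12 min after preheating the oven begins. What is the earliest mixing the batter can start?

16:24

The first rise ends at 13:57 + 138 min = 16:15.
Preheating the oven starts at 16:15 − 243 min = 12:12.
Glazing starts at 12:12 + 252 min = 16:24.
Mixing the batter is bounded by glazing, so the earliest it can start is 16:24.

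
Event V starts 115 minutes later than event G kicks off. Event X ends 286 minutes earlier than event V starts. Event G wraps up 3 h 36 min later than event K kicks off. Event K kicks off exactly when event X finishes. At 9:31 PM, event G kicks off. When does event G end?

Event V starts at 9:31 PM + 115 min = 11:26 PM.
Event X ends at 11:26 PM − 286 min = 6:40 PM.
So event K starts at 6:40 PM.
Event G ends at 6:40 PM + 216 min = 10:16 PM.

10:16 PM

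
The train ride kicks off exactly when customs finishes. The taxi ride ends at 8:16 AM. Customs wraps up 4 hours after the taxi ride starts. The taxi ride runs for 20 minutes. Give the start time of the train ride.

11:56 AM

The taxi ride starts at 8:16 AM − 20 min = 7:56 AM.
Customs ends at 7:56 AM + 240 min = 11:56 AM.
So the train ride starts at 11:56 AM.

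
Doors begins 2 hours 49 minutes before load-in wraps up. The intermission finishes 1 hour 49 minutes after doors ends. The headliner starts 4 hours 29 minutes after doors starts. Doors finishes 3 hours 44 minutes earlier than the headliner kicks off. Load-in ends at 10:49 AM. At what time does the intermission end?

10:34 AM

Doors starts at 10:49 AM − 169 min = 8:00 AM.
The headliner starts at 8:00 AM + 269 min = 12:29 PM.
Doors ends at 12:29 PM − 224 min = 8:45 AM.
The intermission ends at 8:45 AM + 109 min = 10:34 AM.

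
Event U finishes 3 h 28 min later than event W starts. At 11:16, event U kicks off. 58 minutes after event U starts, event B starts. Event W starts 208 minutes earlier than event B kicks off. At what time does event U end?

12:14

Event B starts at 11:16 + 58 min = 12:14.
Event W starts at 12:14 − 208 min = 08:46.
Event U ends at 08:46 + 208 min = 12:14.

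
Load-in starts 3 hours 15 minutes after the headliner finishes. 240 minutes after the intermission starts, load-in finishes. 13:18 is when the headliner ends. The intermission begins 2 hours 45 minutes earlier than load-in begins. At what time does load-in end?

Load-in starts at 13:18 + 195 min = 16:33.
The intermission starts at 16:33 − 165 min = 13:48.
Load-in ends at 13:48 + 240 min = 17:48.

17:48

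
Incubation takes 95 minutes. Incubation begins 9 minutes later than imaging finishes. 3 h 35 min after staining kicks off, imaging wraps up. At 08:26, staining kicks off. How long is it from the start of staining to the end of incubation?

319 minutes

Imaging ends at 08:26 + 215 min = 12:01.
Incubation starts at 12:01 + 9 min = 12:10.
Incubation ends at 12:10 + 95 min = 13:45.
From 08:26 to 13:45 is 319 minutes.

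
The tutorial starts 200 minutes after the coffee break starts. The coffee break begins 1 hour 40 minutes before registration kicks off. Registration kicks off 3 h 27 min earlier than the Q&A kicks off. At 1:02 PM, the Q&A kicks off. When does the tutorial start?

11:15 AM

Registration starts at 1:02 PM − 207 min = 9:35 AM.
The coffee break starts at 9:35 AM − 100 min = 7:55 AM.
The tutorial starts at 7:55 AM + 200 min = 11:15 AM.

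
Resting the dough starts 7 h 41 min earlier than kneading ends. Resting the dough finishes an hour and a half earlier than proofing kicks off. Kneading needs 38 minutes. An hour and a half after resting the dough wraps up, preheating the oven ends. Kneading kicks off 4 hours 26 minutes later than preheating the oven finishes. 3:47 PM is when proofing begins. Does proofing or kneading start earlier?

Resting the dough ends at 3:47 PM − 90 min = 2:17 PM.
Preheating the oven ends at 2:17 PM + 90 min = 3:47 PM.
Kneading starts at 3:47 PM + 266 min = 8:13 PM.
Proofing starts at 3:47 PM and kneading starts at 8:13 PM, so proofing is first.

proofing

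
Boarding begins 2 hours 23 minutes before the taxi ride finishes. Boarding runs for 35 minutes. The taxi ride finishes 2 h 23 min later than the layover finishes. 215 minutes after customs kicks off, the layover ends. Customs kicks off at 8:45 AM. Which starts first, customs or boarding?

The layover ends at 8:45 AM + 215 min = 12:20 PM.
The taxi ride ends at 12:20 PM + 143 min = 2:43 PM.
Boarding starts at 2:43 PM − 143 min = 12:20 PM.
Customs starts at 8:45 AM and boarding starts at 12:20 PM, so customs is first.

customs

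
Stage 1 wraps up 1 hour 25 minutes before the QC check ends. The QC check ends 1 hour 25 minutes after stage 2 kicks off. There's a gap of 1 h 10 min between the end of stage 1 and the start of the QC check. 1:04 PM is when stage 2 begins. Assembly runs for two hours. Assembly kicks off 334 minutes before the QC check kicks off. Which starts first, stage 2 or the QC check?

stage 2

The QC check ends at 1:04 PM + 85 min = 2:29 PM.
Stage 1 ends at 2:29 PM − 85 min = 1:04 PM.
The QC check starts at 1:04 PM + 70 min = 2:14 PM.
Stage 2 starts at 1:04 PM and the QC check starts at 2:14 PM, so stage 2 is first.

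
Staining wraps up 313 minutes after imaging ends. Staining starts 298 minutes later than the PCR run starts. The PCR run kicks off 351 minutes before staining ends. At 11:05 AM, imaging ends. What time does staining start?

Staining ends at 11:05 AM + 313 min = 4:18 PM.
The PCR run starts at 4:18 PM − 351 min = 10:27 AM.
Staining starts at 10:27 AM + 298 min = 3:25 PM.

3:25 PM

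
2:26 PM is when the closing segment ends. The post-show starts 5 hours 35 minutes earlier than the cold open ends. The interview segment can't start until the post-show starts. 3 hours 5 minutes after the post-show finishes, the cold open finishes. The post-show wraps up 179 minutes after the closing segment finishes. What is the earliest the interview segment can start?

2:55 PM

The post-show ends at 2:26 PM + 179 min = 5:25 PM.
The cold open ends at 5:25 PM + 185 min = 8:30 PM.
The post-show starts at 8:30 PM − 335 min = 2:55 PM.
The interview segment is bounded by the post-show, so the earliest it can start is 2:55 PM.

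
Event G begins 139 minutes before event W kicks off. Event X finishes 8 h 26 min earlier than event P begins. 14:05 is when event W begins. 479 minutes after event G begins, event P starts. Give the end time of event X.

11:19

Event G starts at 14:05 − 139 min = 11:46.
Event P starts at 11:46 + 479 min = 19:45.
Event X ends at 19:45 − 506 min = 11:19.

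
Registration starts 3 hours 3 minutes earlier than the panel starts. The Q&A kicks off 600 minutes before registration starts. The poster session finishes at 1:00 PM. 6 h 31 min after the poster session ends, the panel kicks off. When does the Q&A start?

The panel starts at 1:00 PM + 391 min = 7:31 PM.
Registration starts at 7:31 PM − 183 min = 4:28 PM.
The Q&A starts at 4:28 PM − 600 min = 6:28 AM.

6:28 AM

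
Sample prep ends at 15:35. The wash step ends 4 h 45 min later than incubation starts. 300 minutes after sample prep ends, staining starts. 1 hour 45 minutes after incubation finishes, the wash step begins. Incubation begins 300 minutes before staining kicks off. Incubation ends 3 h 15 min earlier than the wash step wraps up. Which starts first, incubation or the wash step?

Staining starts at 15:35 + 300 min = 20:35.
Incubation starts at 20:35 − 300 min = 15:35.
The wash step ends at 15:35 + 285 min = 20:20.
Incubation ends at 20:20 − 195 min = 17:05.
The wash step starts at 17:05 + 105 min = 18:50.
Incubation starts at 15:35 and the wash step starts at 18:50, so incubation is first.

incubation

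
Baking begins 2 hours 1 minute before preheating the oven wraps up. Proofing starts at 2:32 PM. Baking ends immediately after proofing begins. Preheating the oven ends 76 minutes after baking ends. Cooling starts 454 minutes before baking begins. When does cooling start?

6:13 AM

Baking ends at 2:32 PM.
Preheating the oven ends at 2:32 PM + 76 min = 3:48 PM.
Baking starts at 3:48 PM − 121 min = 1:47 PM.
Cooling starts at 1:47 PM − 454 min = 6:13 AM.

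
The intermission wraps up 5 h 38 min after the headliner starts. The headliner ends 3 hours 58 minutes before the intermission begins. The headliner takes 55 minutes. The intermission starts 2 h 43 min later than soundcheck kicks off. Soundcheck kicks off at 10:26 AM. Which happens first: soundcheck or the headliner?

the headliner

The intermission starts at 10:26 AM + 163 min = 1:09 PM.
The headliner ends at 1:09 PM − 238 min = 9:11 AM.
The headliner starts at 9:11 AM − 55 min = 8:16 AM.
Soundcheck starts at 10:26 AM and the headliner starts at 8:16 AM, so the headliner is first.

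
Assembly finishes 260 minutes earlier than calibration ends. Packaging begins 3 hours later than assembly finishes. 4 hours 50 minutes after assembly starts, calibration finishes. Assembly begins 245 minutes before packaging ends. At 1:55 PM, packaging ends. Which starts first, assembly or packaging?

Assembly starts at 1:55 PM − 245 min = 9:50 AM.
Calibration ends at 9:50 AM + 290 min = 2:40 PM.
Assembly ends at 2:40 PM − 260 min = 10:20 AM.
Packaging starts at 10:20 AM + 180 min = 1:20 PM.
Assembly starts at 9:50 AM and packaging starts at 1:20 PM, so assembly is first.

assembly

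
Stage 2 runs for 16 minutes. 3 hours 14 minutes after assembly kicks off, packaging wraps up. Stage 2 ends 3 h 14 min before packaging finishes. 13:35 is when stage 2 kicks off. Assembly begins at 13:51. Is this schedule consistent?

Packaging ends at 13:51 + 194 min = 17:05.
Stage 2 ends at 17:05 − 194 min = 13:51.
Stage 2 starts at 13:51 − 16 min = 13:35.
That matches the stated 13:35, so the schedule is consistent.

Yes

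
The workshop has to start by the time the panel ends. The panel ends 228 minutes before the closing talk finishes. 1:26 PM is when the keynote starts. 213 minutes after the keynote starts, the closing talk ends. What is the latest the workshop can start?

The closing talk ends at 1:26 PM + 213 min = 4:59 PM.
The panel ends at 4:59 PM − 228 min = 1:11 PM.
The workshop is bounded by the panel, so the latest it can start is 1:11 PM.

1:11 PM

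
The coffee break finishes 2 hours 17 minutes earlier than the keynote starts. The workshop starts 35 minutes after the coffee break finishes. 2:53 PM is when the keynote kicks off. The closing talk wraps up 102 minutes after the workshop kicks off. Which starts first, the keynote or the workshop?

the workshop

The coffee break ends at 2:53 PM − 137 min = 12:36 PM.
The workshop starts at 12:36 PM + 35 min = 1:11 PM.
The keynote starts at 2:53 PM and the workshop starts at 1:11 PM, so the workshop is first.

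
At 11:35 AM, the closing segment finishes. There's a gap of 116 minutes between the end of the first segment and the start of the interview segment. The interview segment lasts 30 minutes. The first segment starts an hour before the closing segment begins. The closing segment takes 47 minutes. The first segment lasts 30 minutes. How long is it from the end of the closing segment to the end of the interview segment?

The closing segment starts at 11:35 AM − 47 min = 10:48 AM.
The first segment starts at 10:48 AM − 60 min = 9:48 AM.
The first segment ends at 9:48 AM + 30 min = 10:18 AM.
The interview segment starts at 10:18 AM + 116 min = 12:14 PM.
The interview segment ends at 12:14 PM + 30 min = 12:44 PM.
From 11:35 AM to 12:44 PM is 69 minutes.

69 minutes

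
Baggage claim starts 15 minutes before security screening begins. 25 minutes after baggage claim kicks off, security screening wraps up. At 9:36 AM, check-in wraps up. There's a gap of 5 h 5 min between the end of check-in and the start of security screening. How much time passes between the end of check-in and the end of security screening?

Security screening starts at 9:36 AM + 305 min = 2:41 PM.
Baggage claim starts at 2:41 PM − 15 min = 2:26 PM.
Security screening ends at 2:26 PM + 25 min = 2:51 PM.
From 9:36 AM to 2:51 PM is 5 h 15 min.

5 h 15 min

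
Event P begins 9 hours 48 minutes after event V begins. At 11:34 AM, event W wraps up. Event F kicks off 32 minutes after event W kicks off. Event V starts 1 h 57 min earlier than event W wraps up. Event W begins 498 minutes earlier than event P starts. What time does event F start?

11:39 AM

Event V starts at 11:34 AM − 117 min = 9:37 AM.
Event P starts at 9:37 AM + 588 min = 7:25 PM.
Event W starts at 7:25 PM − 498 min = 11:07 AM.
Event F starts at 11:07 AM + 32 min = 11:39 AM.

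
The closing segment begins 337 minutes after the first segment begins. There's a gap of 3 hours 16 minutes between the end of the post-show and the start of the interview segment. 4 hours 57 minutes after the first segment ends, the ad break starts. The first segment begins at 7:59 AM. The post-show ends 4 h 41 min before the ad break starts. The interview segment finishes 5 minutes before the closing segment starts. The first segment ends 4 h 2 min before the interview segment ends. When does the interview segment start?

1:01 PM

The closing segment starts at 7:59 AM + 337 min = 1:36 PM.
The interview segment ends at 1:36 PM − 5 min = 1:31 PM.
The first segment ends at 1:31 PM − 242 min = 9:29 AM.
The ad break starts at 9:29 AM + 297 min = 2:26 PM.
The post-show ends at 2:26 PM − 281 min = 9:45 AM.
The interview segment starts at 9:45 AM + 196 min = 1:01 PM.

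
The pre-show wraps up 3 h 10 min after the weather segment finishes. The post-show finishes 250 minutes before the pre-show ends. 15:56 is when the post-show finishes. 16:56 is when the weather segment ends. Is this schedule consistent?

The pre-show ends at 16:56 + 190 min = 20:06.
The post-show ends at 20:06 − 250 min = 15:56.
That matches the stated 15:56, so the schedule is consistent.

Yes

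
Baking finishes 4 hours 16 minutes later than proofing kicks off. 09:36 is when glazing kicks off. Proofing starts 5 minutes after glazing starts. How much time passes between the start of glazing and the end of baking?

Proofing starts at 09:36 + 5 min = 09:41.
Baking ends at 09:41 + 256 min = 13:57.
From 09:36 to 13:57 is 261 minutes.

261 minutes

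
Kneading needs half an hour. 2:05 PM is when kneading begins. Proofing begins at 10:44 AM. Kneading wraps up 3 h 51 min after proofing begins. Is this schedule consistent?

Kneading ends at 10:44 AM + 231 min = 2:35 PM.
Kneading starts at 2:35 PM − 30 min = 2:05 PM.
That matches the stated 2:05 PM, so the schedule is consistent.

Yes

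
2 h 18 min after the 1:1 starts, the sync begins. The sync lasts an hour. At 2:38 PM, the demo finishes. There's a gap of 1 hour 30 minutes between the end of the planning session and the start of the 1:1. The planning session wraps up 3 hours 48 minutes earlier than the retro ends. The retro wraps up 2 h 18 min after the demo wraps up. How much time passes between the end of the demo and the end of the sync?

198 minutes

The retro ends at 2:38 PM + 138 min = 4:56 PM.
The planning session ends at 4:56 PM − 228 min = 1:08 PM.
The 1:1 starts at 1:08 PM + 90 min = 2:38 PM.
The sync starts at 2:38 PM + 138 min = 4:56 PM.
The sync ends at 4:56 PM + 60 min = 5:56 PM.
From 2:38 PM to 5:56 PM is 198 minutes.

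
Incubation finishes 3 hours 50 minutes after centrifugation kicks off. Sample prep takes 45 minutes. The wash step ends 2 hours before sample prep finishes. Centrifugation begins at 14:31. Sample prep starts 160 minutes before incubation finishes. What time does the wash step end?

14:26

Incubation ends at 14:31 + 230 min = 18:21.
Sample prep starts at 18:21 − 160 min = 15:41.
Sample prep ends at 15:41 + 45 min = 16:26.
The wash step ends at 16:26 − 120 min = 14:26.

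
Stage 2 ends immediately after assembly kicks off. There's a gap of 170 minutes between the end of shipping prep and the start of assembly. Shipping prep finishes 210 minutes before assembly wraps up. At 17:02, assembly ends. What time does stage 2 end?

16:22

Shipping prep ends at 17:02 − 210 min = 13:32.
Assembly starts at 13:32 + 170 min = 16:22.
So stage 2 ends at 16:22.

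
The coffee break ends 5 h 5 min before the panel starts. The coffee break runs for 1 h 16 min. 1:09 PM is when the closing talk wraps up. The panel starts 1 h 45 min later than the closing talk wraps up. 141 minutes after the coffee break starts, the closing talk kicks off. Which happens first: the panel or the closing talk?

the closing talk

The panel starts at 1:09 PM + 105 min = 2:54 PM.
The coffee break ends at 2:54 PM − 305 min = 9:49 AM.
The coffee break starts at 9:49 AM − 76 min = 8:33 AM.
The closing talk starts at 8:33 AM + 141 min = 10:54 AM.
The panel starts at 2:54 PM and the closing talk starts at 10:54 AM, so the closing talk is first.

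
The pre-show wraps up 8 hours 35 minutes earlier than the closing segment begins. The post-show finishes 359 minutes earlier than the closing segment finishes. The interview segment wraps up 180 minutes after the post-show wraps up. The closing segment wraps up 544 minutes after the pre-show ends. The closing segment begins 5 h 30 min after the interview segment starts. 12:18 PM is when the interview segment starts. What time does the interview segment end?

3:18 PM

The closing segment starts at 12:18 PM + 330 min = 5:48 PM.
The pre-show ends at 5:48 PM − 515 min = 9:13 AM.
The closing segment ends at 9:13 AM + 544 min = 6:17 PM.
The post-show ends at 6:17 PM − 359 min = 12:18 PM.
The interview segment ends at 12:18 PM + 180 min = 3:18 PM.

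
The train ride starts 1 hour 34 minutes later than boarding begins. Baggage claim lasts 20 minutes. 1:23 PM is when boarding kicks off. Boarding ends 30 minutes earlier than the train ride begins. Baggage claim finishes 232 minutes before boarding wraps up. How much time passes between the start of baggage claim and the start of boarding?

The train ride starts at 1:23 PM + 94 min = 2:57 PM.
Boarding ends at 2:57 PM − 30 min = 2:27 PM.
Baggage claim ends at 2:27 PM − 232 min = 10:35 AM.
Baggage claim starts at 10:35 AM − 20 min = 10:15 AM.
From 10:15 AM to 1:23 PM is 3 h 8 min.

3 h 8 min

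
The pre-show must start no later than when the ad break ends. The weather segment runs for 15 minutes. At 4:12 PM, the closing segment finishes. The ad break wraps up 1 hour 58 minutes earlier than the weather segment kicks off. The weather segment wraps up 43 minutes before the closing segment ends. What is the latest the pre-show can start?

The weather segment ends at 4:12 PM − 43 min = 3:29 PM.
The weather segment starts at 3:29 PM − 15 min = 3:14 PM.
The ad break ends at 3:14 PM − 118 min = 1:16 PM.
The pre-show is bounded by the ad break, so the latest it can start is 1:16 PM.

1:16 PM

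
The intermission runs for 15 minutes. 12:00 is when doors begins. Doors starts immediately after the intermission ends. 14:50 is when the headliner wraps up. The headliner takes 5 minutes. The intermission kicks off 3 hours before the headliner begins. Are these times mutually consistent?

Yes

The headliner starts at 14:50 − 5 min = 14:45.
The intermission starts at 14:45 − 180 min = 11:45.
The intermission ends at 11:45 + 15 min = 12:00.
So doors starts at 12:00.
That matches the stated 12:00, so the schedule is consistent.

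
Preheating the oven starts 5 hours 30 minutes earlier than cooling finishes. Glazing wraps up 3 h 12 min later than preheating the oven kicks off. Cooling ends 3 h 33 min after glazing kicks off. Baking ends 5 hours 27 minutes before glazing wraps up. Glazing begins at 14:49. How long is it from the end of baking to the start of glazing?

Cooling ends at 14:49 + 213 min = 18:22.
Preheating the oven starts at 18:22 − 330 min = 12:52.
Glazing ends at 12:52 + 192 min = 16:04.
Baking ends at 16:04 − 327 min = 10:37.
From 10:37 to 14:49 is 4 hours 12 minutes.

4 hours 12 minutes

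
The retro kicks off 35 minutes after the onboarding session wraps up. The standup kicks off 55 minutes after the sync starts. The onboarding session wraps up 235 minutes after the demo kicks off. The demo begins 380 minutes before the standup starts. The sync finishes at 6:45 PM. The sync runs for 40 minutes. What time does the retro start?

The sync starts at 6:45 PM − 40 min = 6:05 PM.
The standup starts at 6:05 PM + 55 min = 7:00 PM.
The demo starts at 7:00 PM − 380 min = 12:40 PM.
The onboarding session ends at 12:40 PM + 235 min = 4:35 PM.
The retro starts at 4:35 PM + 35 min = 5:10 PM.

5:10 PM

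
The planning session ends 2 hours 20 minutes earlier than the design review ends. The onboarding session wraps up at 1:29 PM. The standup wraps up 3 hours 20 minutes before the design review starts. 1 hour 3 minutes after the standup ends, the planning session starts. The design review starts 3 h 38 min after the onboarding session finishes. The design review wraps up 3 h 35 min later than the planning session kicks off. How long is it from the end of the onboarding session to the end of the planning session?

2 h 36 min

The design review starts at 1:29 PM + 218 min = 5:07 PM.
The standup ends at 5:07 PM − 200 min = 1:47 PM.
The planning session starts at 1:47 PM + 63 min = 2:50 PM.
The design review ends at 2:50 PM + 215 min = 6:25 PM.
The planning session ends at 6:25 PM − 140 min = 4:05 PM.
From 1:29 PM to 4:05 PM is 2 h 36 min.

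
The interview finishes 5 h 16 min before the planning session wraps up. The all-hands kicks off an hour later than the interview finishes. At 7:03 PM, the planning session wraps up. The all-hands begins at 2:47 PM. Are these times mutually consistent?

Yes

The interview ends at 7:03 PM − 316 min = 1:47 PM.
The all-hands starts at 1:47 PM + 60 min = 2:47 PM.
That matches the stated 2:47 PM, so the schedule is consistent.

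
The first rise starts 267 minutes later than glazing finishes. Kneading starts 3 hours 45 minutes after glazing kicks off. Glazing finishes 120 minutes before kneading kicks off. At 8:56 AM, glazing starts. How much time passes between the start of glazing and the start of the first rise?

6 hours 12 minutes

Kneading starts at 8:56 AM + 225 min = 12:41 PM.
Glazing ends at 12:41 PM − 120 min = 10:41 AM.
The first rise starts at 10:41 AM + 267 min = 3:08 PM.
From 8:56 AM to 3:08 PM is 6 hours 12 minutes.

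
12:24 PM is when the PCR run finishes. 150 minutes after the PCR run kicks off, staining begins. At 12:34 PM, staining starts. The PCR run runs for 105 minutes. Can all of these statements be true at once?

No

The PCR run starts at 12:24 PM − 105 min = 10:39 AM.
Staining starts at 10:39 AM + 150 min = 1:09 PM.
But staining is also said to start at 12:34 PM — a 35-minute conflict.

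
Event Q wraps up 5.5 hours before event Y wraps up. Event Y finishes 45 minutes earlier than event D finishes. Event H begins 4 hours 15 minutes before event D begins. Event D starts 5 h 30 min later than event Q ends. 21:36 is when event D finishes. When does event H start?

Event Y ends at 21:36 − 45 min = 20:51.
Event Q ends at 20:51 − 330 min = 15:21.
Event D starts at 15:21 + 330 min = 20:51.
Event H starts at 20:51 − 255 min = 16:36.

16:36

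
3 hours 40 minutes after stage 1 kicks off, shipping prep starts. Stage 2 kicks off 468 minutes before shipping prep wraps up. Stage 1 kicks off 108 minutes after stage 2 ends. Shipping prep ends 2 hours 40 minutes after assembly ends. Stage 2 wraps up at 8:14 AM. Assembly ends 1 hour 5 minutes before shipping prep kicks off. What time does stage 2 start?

7:29 AM

Stage 1 starts at 8:14 AM + 108 min = 10:02 AM.
Shipping prep starts at 10:02 AM + 220 min = 1:42 PM.
Assembly ends at 1:42 PM − 65 min = 12:37 PM.
Shipping prep ends at 12:37 PM + 160 min = 3:17 PM.
Stage 2 starts at 3:17 PM − 468 min = 7:29 AM.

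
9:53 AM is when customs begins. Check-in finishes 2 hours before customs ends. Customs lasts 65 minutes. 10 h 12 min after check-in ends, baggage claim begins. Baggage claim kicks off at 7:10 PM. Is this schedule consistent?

Yes

Customs ends at 9:53 AM + 65 min = 10:58 AM.
Check-in ends at 10:58 AM − 120 min = 8:58 AM.
Baggage claim starts at 8:58 AM + 612 min = 7:10 PM.
That matches the stated 7:10 PM, so the schedule is consistent.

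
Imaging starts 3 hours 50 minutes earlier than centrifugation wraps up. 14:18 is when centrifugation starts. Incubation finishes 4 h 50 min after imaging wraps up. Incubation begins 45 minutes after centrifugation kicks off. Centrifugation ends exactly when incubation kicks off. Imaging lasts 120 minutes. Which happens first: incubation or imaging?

imaging

Incubation starts at 14:18 + 45 min = 15:03.
So centrifugation ends at 15:03.
Imaging starts at 15:03 − 230 min = 11:13.
Incubation starts at 15:03 and imaging starts at 11:13, so imaging is first.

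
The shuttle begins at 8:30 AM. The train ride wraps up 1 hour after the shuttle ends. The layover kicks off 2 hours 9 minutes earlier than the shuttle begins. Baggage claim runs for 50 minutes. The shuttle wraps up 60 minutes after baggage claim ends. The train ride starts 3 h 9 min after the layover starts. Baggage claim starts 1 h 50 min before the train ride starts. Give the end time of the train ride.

10:30 AM

The layover starts at 8:30 AM − 129 min = 6:21 AM.
The train ride starts at 6:21 AM + 189 min = 9:30 AM.
Baggage claim starts at 9:30 AM − 110 min = 7:40 AM.
Baggage claim ends at 7:40 AM + 50 min = 8:30 AM.
The shuttle ends at 8:30 AM + 60 min = 9:30 AM.
The train ride ends at 9:30 AM + 60 min = 10:30 AM.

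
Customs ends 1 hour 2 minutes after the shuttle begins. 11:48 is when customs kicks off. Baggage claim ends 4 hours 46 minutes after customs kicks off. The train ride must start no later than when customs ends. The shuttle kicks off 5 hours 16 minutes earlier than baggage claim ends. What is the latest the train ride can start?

12:20

Baggage claim ends at 11:48 + 286 min = 16:34.
The shuttle starts at 16:34 − 316 min = 11:18.
Customs ends at 11:18 + 62 min = 12:20.
The train ride is bounded by customs, so the latest it can start is 12:20.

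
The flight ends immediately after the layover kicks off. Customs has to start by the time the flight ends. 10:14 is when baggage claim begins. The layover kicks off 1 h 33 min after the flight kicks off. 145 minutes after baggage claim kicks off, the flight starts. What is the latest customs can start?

The flight starts at 10:14 + 145 min = 12:39.
The layover starts at 12:39 + 93 min = 14:12.
So the flight ends at 14:12.
Customs is bounded by the flight, so the latest it can start is 14:12.

14:12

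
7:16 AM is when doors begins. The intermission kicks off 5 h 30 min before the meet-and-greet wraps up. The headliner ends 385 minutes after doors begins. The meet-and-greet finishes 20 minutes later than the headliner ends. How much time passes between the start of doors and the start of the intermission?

1 hour 15 minutes

The headliner ends at 7:16 AM + 385 min = 1:41 PM.
The meet-and-greet ends at 1:41 PM + 20 min = 2:01 PM.
The intermission starts at 2:01 PM − 330 min = 8:31 AM.
From 7:16 AM to 8:31 AM is 1 hour 15 minutes.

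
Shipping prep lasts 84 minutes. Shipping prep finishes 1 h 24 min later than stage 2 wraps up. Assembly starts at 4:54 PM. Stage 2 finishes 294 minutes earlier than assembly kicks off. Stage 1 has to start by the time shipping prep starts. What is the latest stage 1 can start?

Stage 2 ends at 4:54 PM − 294 min = 12:00 PM.
Shipping prep ends at 12:00 PM + 84 min = 1:24 PM.
Shipping prep starts at 1:24 PM − 84 min = 12:00 PM.
Stage 1 is bounded by shipping prep, so the latest it can start is 12:00 PM.

12:00 PM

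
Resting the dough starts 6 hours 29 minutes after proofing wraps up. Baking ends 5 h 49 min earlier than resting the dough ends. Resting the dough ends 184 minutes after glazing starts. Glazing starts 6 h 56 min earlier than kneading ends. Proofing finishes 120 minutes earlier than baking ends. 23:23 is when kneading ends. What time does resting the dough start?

18:11

Glazing starts at 23:23 − 416 min = 16:27.
Resting the dough ends at 16:27 + 184 min = 19:31.
Baking ends at 19:31 − 349 min = 13:42.
Proofing ends at 13:42 − 120 min = 11:42.
Resting the dough starts at 11:42 + 389 min = 18:11.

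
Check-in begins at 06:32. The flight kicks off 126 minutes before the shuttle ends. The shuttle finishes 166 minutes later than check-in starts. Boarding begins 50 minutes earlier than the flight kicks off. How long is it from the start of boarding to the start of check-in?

10 minutes

The shuttle ends at 06:32 + 166 min = 09:18.
The flight starts at 09:18 − 126 min = 07:12.
Boarding starts at 07:12 − 50 min = 06:22.
From 06:22 to 06:32 is 10 minutes.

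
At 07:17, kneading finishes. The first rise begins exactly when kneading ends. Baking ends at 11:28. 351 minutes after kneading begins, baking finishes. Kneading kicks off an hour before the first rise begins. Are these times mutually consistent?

The first rise starts at 07:17.
Kneading starts at 07:17 − 60 min = 06:17.
Baking ends at 06:17 + 351 min = 12:08.
But baking is also said to end at 11:28 — a 40-minute conflict.

No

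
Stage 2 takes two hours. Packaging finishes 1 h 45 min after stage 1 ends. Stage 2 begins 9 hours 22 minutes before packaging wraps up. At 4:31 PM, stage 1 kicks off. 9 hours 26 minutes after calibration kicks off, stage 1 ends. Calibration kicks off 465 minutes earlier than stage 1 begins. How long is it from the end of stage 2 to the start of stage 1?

3 h 56 min

Calibration starts at 4:31 PM − 465 min = 8:46 AM.
Stage 1 ends at 8:46 AM + 566 min = 6:12 PM.
Packaging ends at 6:12 PM + 105 min = 7:57 PM.
Stage 2 starts at 7:57 PM − 562 min = 10:35 AM.
Stage 2 ends at 10:35 AM + 120 min = 12:35 PM.
From 12:35 PM to 4:31 PM is 3 h 56 min.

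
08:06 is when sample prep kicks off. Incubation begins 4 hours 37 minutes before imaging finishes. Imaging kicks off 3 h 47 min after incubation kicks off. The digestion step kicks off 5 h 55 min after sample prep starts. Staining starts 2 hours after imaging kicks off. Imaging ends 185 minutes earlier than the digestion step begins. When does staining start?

12:06

The digestion step starts at 08:06 + 355 min = 14:01.
Imaging ends at 14:01 − 185 min = 10:56.
Incubation starts at 10:56 − 277 min = 06:19.
Imaging starts at 06:19 + 227 min = 10:06.
Staining starts at 10:06 + 120 min = 12:06.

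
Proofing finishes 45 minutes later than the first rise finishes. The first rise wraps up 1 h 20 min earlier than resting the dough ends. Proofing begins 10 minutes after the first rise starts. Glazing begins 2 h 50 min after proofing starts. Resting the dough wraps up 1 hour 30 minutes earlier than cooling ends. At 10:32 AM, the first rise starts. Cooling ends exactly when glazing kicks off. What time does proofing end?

11:27 AM

Proofing starts at 10:32 AM + 10 min = 10:42 AM.
Glazing starts at 10:42 AM + 170 min = 1:32 PM.
So cooling ends at 1:32 PM.
Resting the dough ends at 1:32 PM − 90 min = 12:02 PM.
The first rise ends at 12:02 PM − 80 min = 10:42 AM.
Proofing ends at 10:42 AM + 45 min = 11:27 AM.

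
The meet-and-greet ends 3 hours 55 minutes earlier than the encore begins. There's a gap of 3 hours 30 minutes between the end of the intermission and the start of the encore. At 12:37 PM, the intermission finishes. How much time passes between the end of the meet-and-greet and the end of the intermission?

The encore starts at 12:37 PM + 210 min = 4:07 PM.
The meet-and-greet ends at 4:07 PM − 235 min = 12:12 PM.
From 12:12 PM to 12:37 PM is 25 minutes.

25 minutes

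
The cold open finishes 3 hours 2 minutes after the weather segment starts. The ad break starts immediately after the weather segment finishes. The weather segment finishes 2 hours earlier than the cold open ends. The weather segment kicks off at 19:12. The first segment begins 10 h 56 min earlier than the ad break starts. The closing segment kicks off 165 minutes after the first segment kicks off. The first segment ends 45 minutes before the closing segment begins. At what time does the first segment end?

The cold open ends at 19:12 + 182 min = 22:14.
The weather segment ends at 22:14 − 120 min = 20:14.
So the ad break starts at 20:14.
The first segment starts at 20:14 − 656 min = 09:18.
The closing segment starts at 09:18 + 165 min = 12:03.
The first segment ends at 12:03 − 45 min = 11:18.

11:18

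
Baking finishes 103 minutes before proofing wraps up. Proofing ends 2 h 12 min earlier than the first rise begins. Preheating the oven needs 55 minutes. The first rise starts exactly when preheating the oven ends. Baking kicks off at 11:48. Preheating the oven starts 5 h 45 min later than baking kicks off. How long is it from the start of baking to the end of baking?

2 hours 45 minutes

Preheating the oven starts at 11:48 + 345 min = 17:33.
Preheating the oven ends at 17:33 + 55 min = 18:28.
So the first rise starts at 18:28.
Proofing ends at 18:28 − 132 min = 16:16.
Baking ends at 16:16 − 103 min = 14:33.
From 11:48 to 14:33 is 2 hours 45 minutes.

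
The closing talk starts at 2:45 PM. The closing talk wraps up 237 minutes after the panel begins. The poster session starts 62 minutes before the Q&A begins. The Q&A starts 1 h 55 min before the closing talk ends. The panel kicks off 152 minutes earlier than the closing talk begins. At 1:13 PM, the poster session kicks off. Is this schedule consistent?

The panel starts at 2:45 PM − 152 min = 12:13 PM.
The closing talk ends at 12:13 PM + 237 min = 4:10 PM.
The Q&A starts at 4:10 PM − 115 min = 2:15 PM.
The poster session starts at 2:15 PM − 62 min = 1:13 PM.
That matches the stated 1:13 PM, so the schedule is consistent.

Yes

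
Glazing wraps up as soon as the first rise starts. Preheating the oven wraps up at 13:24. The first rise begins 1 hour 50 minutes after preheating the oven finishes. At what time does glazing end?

15:14

The first rise starts at 13:24 + 110 min = 15:14.
So glazing ends at 15:14.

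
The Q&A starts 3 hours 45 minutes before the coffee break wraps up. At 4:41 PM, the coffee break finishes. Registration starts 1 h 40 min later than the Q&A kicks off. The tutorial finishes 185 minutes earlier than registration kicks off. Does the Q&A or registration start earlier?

the Q&A

The Q&A starts at 4:41 PM − 225 min = 12:56 PM.
Registration starts at 12:56 PM + 100 min = 2:36 PM.
The Q&A starts at 12:56 PM and registration starts at 2:36 PM, so the Q&A is first.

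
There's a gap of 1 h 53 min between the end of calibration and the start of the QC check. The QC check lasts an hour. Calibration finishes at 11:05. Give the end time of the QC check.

13:58

The QC check starts at 11:05 + 113 min = 12:58.
The QC check ends at 12:58 + 60 min = 13:58.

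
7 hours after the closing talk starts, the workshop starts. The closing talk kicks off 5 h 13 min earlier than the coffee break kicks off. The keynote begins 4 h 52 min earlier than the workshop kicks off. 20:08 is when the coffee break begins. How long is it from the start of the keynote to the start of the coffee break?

The closing talk starts at 20:08 − 313 min = 14:55.
The workshop starts at 14:55 + 420 min = 21:55.
The keynote starts at 21:55 − 292 min = 17:03.
From 17:03 to 20:08 is 185 minutes.

185 minutes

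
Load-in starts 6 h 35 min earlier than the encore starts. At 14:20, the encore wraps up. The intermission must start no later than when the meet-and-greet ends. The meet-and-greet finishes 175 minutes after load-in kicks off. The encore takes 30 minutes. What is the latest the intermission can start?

The encore starts at 14:20 − 30 min = 13:50.
Load-in starts at 13:50 − 395 min = 07:15.
The meet-and-greet ends at 07:15 + 175 min = 10:10.
The intermission is bounded by the meet-and-greet, so the latest it can start is 10:10.

10:10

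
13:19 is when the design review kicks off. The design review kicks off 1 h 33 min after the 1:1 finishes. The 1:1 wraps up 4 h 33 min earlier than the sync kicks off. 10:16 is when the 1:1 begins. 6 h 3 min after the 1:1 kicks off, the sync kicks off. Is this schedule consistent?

The sync starts at 10:16 + 363 min = 16:19.
The 1:1 ends at 16:19 − 273 min = 11:46.
The design review starts at 11:46 + 93 min = 13:19.
That matches the stated 13:19, so the schedule is consistent.

Yes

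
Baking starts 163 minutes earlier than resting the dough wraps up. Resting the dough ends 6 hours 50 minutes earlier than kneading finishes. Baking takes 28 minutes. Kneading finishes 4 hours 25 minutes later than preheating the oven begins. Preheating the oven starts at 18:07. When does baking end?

13:27

Kneading ends at 18:07 + 265 min = 22:32.
Resting the dough ends at 22:32 − 410 min = 15:42.
Baking starts at 15:42 − 163 min = 12:59.
Baking ends at 12:59 + 28 min = 13:27.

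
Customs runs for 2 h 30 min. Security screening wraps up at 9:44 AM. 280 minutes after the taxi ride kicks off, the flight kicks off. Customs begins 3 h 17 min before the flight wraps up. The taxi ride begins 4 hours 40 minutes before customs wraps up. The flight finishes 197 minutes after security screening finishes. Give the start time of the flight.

The flight ends at 9:44 AM + 197 min = 1:01 PM.
Customs starts at 1:01 PM − 197 min = 9:44 AM.
Customs ends at 9:44 AM + 150 min = 12:14 PM.
The taxi ride starts at 12:14 PM − 280 min = 7:34 AM.
The flight starts at 7:34 AM + 280 min = 12:14 PM.

12:14 PM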